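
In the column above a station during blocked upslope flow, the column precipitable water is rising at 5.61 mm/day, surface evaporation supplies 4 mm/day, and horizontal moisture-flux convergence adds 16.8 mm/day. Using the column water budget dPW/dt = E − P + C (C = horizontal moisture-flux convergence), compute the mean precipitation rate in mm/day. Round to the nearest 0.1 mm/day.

P ≈ 15.2 mm/day

dPW/dt = +5.61 mm/day.
P = E + C − dPW/dt = 4 + (16.8) − (+5.61) = 15.2 mm/day.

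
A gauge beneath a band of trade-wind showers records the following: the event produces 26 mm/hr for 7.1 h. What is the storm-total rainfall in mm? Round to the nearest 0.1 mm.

Total = Σ Rᵢ Δtᵢ = 26 × 7.1
      = 184.6 = 184.6 mm.

total ≈ 184.6 mm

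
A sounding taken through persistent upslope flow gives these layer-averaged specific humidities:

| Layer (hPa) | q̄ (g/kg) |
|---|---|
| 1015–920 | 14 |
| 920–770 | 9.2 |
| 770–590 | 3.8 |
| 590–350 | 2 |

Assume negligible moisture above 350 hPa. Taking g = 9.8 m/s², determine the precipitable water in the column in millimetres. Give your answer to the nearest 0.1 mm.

PW ≈ 39.5 mm

Precipitable water is the column-integrated vapour mass per unit area: PW = (1/g) Σ q̄ Δp, with q in kg/kg and Δp in Pa (1 kg/m² of water = 1 mm).
Layer 1015–920 hPa: Δp = 95 hPa = 9500 Pa, q̄ = 0.014 kg/kg → 0.014 × 9500 / 9.8 = 13.57 mm
Layer 920–770 hPa: Δp = 150 hPa = 15000 Pa, q̄ = 0.0092 kg/kg → 0.0092 × 15000 / 9.8 = 14.08 mm
Layer 770–590 hPa: Δp = 180 hPa = 18000 Pa, q̄ = 0.0038 kg/kg → 0.0038 × 18000 / 9.8 = 6.98 mm
Layer 590–350 hPa: Δp = 240 hPa = 24000 Pa, q̄ = 0.002 kg/kg → 0.002 × 24000 / 9.8 = 4.90 mm
PW = 13.57 + 14.08 + 6.98 + 4.90 = 39.53 ≈ 39.5 mm.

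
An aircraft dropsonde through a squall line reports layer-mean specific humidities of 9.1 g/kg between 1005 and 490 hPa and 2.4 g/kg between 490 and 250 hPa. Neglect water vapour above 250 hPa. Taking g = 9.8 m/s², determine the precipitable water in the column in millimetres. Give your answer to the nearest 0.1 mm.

PW ≈ 53.7 mm

Precipitable water is the column-integrated vapour mass per unit area: PW = (1/g) Σ q̄ Δp, with q in kg/kg and Δp in Pa (1 kg/m² of water = 1 mm).
Layer 1005–490 hPa: Δp = 515 hPa = 51500 Pa, q̄ = 0.0091 kg/kg → 0.0091 × 51500 / 9.8 = 47.82 mm
Layer 490–250 hPa: Δp = 240 hPa = 24000 Pa, q̄ = 0.0024 kg/kg → 0.0024 × 24000 / 9.8 = 5.88 mm
PW = 47.82 + 5.88 = 53.70 ≈ 53.7 mm.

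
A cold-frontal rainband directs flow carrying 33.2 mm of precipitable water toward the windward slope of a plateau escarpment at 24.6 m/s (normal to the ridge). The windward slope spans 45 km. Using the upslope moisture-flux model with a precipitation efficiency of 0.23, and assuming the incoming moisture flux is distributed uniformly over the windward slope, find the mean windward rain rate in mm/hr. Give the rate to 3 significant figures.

Incoming column moisture flux per unit ridge length: F = V × PW = 24.6 × 33.2 = 816.72 mm·m/s.
Spread over the 45 km slope with efficiency ε = 0.23: R = ε·F/W = 0.23 × 816.72 / 45000 m = 4.174e-03 mm/s.
R = 4.174e-03 × 3600 = 15.0 mm/hr.

R ≈ 15.0 mm/hr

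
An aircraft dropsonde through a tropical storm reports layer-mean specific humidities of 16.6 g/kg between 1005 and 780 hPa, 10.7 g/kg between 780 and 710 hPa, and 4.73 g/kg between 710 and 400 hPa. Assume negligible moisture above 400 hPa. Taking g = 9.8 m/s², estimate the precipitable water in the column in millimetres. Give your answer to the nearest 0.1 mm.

Precipitable water is the column-integrated vapour mass per unit area: PW = (1/g) Σ q̄ Δp, with q in kg/kg and Δp in Pa (1 kg/m² of water = 1 mm).
Layer 1005–780 hPa: Δp = 225 hPa = 22500 Pa, q̄ = 0.0166 kg/kg → 0.0166 × 22500 / 9.8 = 38.11 mm
Layer 780–710 hPa: Δp = 70 hPa = 7000 Pa, q̄ = 0.0107 kg/kg → 0.0107 × 7000 / 9.8 = 7.64 mm
Layer 710–400 hPa: Δp = 310 hPa = 31000 Pa, q̄ = 0.00473 kg/kg → 0.00473 × 31000 / 9.8 = 14.96 mm
PW = 38.11 + 7.64 + 14.96 = 60.71 ≈ 60.7 mm.

PW ≈ 60.7 mm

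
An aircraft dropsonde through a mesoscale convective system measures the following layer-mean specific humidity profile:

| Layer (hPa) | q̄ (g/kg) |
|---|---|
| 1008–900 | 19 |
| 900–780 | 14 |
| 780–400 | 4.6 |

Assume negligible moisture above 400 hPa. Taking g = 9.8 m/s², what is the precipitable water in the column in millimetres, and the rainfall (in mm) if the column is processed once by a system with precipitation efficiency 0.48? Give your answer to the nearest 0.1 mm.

PW ≈ 55.9 mm; rainfall ≈ 26.8 mm

Precipitable water is the column-integrated vapour mass per unit area: PW = (1/g) Σ q̄ Δp, with q in kg/kg and Δp in Pa (1 kg/m² of water = 1 mm).
Layer 1008–900 hPa: Δp = 108 hPa = 10800 Pa, q̄ = 0.019 kg/kg → 0.019 × 10800 / 9.8 = 20.94 mm
Layer 900–780 hPa: Δp = 120 hPa = 12000 Pa, q̄ = 0.014 kg/kg → 0.014 × 12000 / 9.8 = 17.14 mm
Layer 780–400 hPa: Δp = 380 hPa = 38000 Pa, q̄ = 0.0046 kg/kg → 0.0046 × 38000 / 9.8 = 17.84 mm
PW = 20.94 + 17.14 + 17.84 = 55.92 ≈ 55.9 mm.
Rainfall = ε × PW = 0.48 × 55.9 = 26.8 mm.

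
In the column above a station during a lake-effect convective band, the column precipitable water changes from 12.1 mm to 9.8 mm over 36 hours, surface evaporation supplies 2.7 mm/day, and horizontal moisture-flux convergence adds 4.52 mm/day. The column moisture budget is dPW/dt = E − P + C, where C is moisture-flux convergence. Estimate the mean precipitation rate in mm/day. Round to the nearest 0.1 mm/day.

P ≈ 8.8 mm/day

dPW/dt = (9.8 − 12.1) mm / (36/24 day) = -1.533 mm/day.
P = E + C − dPW/dt = 2.7 + (4.52) − (-1.533) = 8.8 mm/day.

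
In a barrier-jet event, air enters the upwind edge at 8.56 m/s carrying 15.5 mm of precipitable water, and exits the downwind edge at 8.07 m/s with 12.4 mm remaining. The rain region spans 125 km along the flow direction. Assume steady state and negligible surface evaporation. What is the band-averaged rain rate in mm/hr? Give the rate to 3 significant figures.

Column moisture flux per unit crosswind length is F = V × PW.
Inflow: F_in = 8.56 × 15.5 = 132.68 mm·m/s
Outflow: F_out = 8.07 × 12.4 = 100.068 mm·m/s
Steady-state rate R = (F_in − F_out)/L = (132.68 − 100.068) / 125000 m = 2.609e-04 mm/s.
R = 2.609e-04 × 3600 = 0.939 mm/hr.

R ≈ 0.939 mm/hr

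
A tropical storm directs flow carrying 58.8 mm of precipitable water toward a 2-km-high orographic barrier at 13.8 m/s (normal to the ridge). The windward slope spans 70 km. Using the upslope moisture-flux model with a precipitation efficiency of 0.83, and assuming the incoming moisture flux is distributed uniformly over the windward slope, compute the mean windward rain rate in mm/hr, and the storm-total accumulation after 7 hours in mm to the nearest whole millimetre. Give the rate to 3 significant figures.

R ≈ 34.6 mm/hr; total ≈ 242 mm

Incoming column moisture flux per unit ridge length: F = V × PW = 13.8 × 58.8 = 811.44 mm·m/s.
Spread over the 70 km slope with efficiency ε = 0.83: R = ε·F/W = 0.83 × 811.44 / 70000 m = 9.621e-03 mm/s.
R = 9.621e-03 × 3600 = 34.6 mm/hr.
Over 7 h: total = 34.6 × 7 = 242.2 ≈ 242 mm.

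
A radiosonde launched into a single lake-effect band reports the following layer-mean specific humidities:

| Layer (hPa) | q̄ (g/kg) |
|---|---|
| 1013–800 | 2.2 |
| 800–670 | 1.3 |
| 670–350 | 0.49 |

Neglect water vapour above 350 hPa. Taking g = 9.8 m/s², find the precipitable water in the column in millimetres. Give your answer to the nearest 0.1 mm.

PW ≈ 8.1 mm

Precipitable water is the column-integrated vapour mass per unit area: PW = (1/g) Σ q̄ Δp, with q in kg/kg and Δp in Pa (1 kg/m² of water = 1 mm).
Layer 1013–800 hPa: Δp = 213 hPa = 21300 Pa, q̄ = 0.0022 kg/kg → 0.0022 × 21300 / 9.8 = 4.78 mm
Layer 800–670 hPa: Δp = 130 hPa = 13000 Pa, q̄ = 0.0013 kg/kg → 0.0013 × 13000 / 9.8 = 1.72 mm
Layer 670–350 hPa: Δp = 320 hPa = 32000 Pa, q̄ = 0.00049 kg/kg → 0.00049 × 32000 / 9.8 = 1.60 mm
PW = 4.78 + 1.72 + 1.60 = 8.10 ≈ 8.1 mm.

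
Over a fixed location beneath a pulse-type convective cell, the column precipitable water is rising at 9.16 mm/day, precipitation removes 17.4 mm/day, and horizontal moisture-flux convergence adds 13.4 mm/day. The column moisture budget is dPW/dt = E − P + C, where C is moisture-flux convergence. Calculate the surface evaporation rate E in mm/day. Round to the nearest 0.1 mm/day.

E ≈ 13.2 mm/day

dPW/dt = +9.16 mm/day.
E = dPW/dt + P − C = (+9.16) + 17.4 − (13.4) = 13.2 mm/day.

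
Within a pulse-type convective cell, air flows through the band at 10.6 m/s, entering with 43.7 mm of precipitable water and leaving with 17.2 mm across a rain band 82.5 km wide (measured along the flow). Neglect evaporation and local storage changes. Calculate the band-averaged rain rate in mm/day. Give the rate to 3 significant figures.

R ≈ 294 mm/day

Column moisture flux per unit crosswind length is F = V × PW.
Inflow: F_in = 10.6 × 43.7 = 463.22 mm·m/s
Outflow: F_out = 10.6 × 17.2 = 182.32 mm·m/s
Steady-state rate R = (F_in − F_out)/L = (463.22 − 182.32) / 82500 m = 3.405e-03 mm/s.
R = 3.405e-03 × 3600 × 24 = 294 mm/day.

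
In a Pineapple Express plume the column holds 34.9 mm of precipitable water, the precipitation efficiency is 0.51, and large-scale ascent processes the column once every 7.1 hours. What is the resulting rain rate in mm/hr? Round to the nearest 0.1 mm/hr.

Each overturning extracts ε × PW = 0.51 × 34.9 = 17.799 mm.
Rate = ε·PW / τ = 17.799 / 7.1 h = 2.5 mm/hr.

R ≈ 2.5 mm/hr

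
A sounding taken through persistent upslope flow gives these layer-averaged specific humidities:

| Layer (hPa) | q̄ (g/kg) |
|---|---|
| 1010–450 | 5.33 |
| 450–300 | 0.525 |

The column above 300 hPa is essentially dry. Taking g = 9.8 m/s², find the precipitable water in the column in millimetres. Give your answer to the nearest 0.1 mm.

Precipitable water is the column-integrated vapour mass per unit area: PW = (1/g) Σ q̄ Δp, with q in kg/kg and Δp in Pa (1 kg/m² of water = 1 mm).
Layer 1010–450 hPa: Δp = 560 hPa = 56000 Pa, q̄ = 0.00533 kg/kg → 0.00533 × 56000 / 9.8 = 30.46 mm
Layer 450–300 hPa: Δp = 150 hPa = 15000 Pa, q̄ = 0.000525 kg/kg → 0.000525 × 15000 / 9.8 = 0.80 mm
PW = 30.46 + 0.80 = 31.26 ≈ 31.3 mm.

PW ≈ 31.3 mm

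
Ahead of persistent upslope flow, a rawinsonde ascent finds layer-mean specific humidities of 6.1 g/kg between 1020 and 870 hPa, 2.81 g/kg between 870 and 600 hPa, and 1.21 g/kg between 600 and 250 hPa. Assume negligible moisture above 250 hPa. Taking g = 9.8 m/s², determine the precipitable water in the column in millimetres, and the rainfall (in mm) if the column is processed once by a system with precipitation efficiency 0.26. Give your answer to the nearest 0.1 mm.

PW ≈ 21.4 mm; rainfall ≈ 5.6 mm

Precipitable water is the column-integrated vapour mass per unit area: PW = (1/g) Σ q̄ Δp, with q in kg/kg and Δp in Pa (1 kg/m² of water = 1 mm).
Layer 1020–870 hPa: Δp = 150 hPa = 15000 Pa, q̄ = 0.0061 kg/kg → 0.0061 × 15000 / 9.8 = 9.34 mm
Layer 870–600 hPa: Δp = 270 hPa = 27000 Pa, q̄ = 0.00281 kg/kg → 0.00281 × 27000 / 9.8 = 7.74 mm
Layer 600–250 hPa: Δp = 350 hPa = 35000 Pa, q̄ = 0.00121 kg/kg → 0.00121 × 35000 / 9.8 = 4.32 mm
PW = 9.34 + 7.74 + 4.32 = 21.40 ≈ 21.4 mm.
Rainfall = ε × PW = 0.26 × 21.4 = 5.6 mm.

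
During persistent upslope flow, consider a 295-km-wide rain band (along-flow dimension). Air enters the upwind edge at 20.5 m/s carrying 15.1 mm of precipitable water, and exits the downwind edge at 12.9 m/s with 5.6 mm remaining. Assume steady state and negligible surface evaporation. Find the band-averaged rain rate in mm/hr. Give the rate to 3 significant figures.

Column moisture flux per unit crosswind length is F = V × PW.
Inflow: F_in = 20.5 × 15.1 = 309.55 mm·m/s
Outflow: F_out = 12.9 × 5.6 = 72.24 mm·m/s
Steady-state rate R = (F_in − F_out)/L = (309.55 − 72.24) / 295000 m = 8.044e-04 mm/s.
R = 8.044e-04 × 3600 = 2.90 mm/hr.

R ≈ 2.90 mm/hr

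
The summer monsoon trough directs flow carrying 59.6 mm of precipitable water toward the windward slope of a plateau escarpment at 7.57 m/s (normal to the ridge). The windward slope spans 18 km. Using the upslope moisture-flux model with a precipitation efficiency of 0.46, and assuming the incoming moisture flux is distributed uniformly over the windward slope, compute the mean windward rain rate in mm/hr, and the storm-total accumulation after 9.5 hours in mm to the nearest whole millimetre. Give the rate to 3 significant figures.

R ≈ 41.5 mm/hr; total ≈ 394 mm

Incoming column moisture flux per unit ridge length: F = V × PW = 7.57 × 59.6 = 451.172 mm·m/s.
Spread over the 18 km slope with efficiency ε = 0.46: R = ε·F/W = 0.46 × 451.172 / 18000 m = 1.153e-02 mm/s.
R = 1.153e-02 × 3600 = 41.5 mm/hr.
Over 9.5 h: total = 41.5 × 9.5 = 394.25 ≈ 394 mm.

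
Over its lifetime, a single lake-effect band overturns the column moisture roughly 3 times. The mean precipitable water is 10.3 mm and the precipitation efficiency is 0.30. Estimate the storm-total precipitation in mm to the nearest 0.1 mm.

Each cycle deposits ε × PW = 0.30 × 10.3 = 3.09 mm.
Over 3 cycles: 3 × 3.09 = 9.3 mm.

precipitation ≈ 9.3 mm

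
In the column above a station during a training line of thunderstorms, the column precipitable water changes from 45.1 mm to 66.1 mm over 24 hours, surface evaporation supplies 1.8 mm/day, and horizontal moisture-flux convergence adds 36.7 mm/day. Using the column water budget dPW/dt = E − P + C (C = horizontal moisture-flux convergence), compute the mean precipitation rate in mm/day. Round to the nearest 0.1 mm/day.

P ≈ 17.5 mm/day

dPW/dt = (66.1 − 45.1) mm / (24/24 day) = +21.000 mm/day.
P = E + C − dPW/dt = 1.8 + (36.7) − (+21.000) = 17.5 mm/day.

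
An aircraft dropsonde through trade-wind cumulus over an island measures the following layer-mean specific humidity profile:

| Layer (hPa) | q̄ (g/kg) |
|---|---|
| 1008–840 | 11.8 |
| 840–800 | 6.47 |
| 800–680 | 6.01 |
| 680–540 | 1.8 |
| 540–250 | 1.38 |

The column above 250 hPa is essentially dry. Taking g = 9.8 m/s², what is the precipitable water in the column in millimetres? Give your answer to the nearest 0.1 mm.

Precipitable water is the column-integrated vapour mass per unit area: PW = (1/g) Σ q̄ Δp, with q in kg/kg and Δp in Pa (1 kg/m² of water = 1 mm).
Layer 1008–840 hPa: Δp = 168 hPa = 16800 Pa, q̄ = 0.0118 kg/kg → 0.0118 × 16800 / 9.8 = 20.23 mm
Layer 840–800 hPa: Δp = 40 hPa = 4000 Pa, q̄ = 0.00647 kg/kg → 0.00647 × 4000 / 9.8 = 2.64 mm
Layer 800–680 hPa: Δp = 120 hPa = 12000 Pa, q̄ = 0.00601 kg/kg → 0.00601 × 12000 / 9.8 = 7.36 mm
Layer 680–540 hPa: Δp = 140 hPa = 14000 Pa, q̄ = 0.0018 kg/kg → 0.0018 × 14000 / 9.8 = 2.57 mm
Layer 540–250 hPa: Δp = 290 hPa = 29000 Pa, q̄ = 0.00138 kg/kg → 0.00138 × 29000 / 9.8 = 4.08 mm
PW = 20.23 + 2.64 + 7.36 + 2.57 + 4.08 = 36.88 ≈ 36.9 mm.

PW ≈ 36.9 mm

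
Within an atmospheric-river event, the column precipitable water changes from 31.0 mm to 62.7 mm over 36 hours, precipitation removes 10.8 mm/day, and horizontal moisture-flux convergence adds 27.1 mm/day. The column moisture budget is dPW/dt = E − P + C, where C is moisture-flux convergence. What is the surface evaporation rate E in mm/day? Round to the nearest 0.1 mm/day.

E ≈ 4.8 mm/day

dPW/dt = (62.7 − 31.0) mm / (36/24 day) = +21.133 mm/day.
E = dPW/dt + P − C = (+21.133) + 10.8 − (27.1) = 4.8 mm/day.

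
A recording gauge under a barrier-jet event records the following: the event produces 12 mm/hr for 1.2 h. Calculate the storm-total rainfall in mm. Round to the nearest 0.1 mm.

total ≈ 14.4 mm

Total = Σ Rᵢ Δtᵢ = 12 × 1.2
      = 14.4 = 14.4 mm.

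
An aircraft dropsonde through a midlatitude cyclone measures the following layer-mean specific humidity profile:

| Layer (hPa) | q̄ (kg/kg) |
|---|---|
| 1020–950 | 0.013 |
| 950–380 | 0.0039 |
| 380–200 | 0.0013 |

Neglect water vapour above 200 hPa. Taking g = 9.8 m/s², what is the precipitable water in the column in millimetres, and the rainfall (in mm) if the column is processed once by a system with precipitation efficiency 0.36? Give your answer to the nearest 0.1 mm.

Precipitable water is the column-integrated vapour mass per unit area: PW = (1/g) Σ q̄ Δp, with q in kg/kg and Δp in Pa (1 kg/m² of water = 1 mm).
Layer 1020–950 hPa: Δp = 70 hPa = 7000 Pa, q̄ = 0.013 kg/kg → 0.013 × 7000 / 9.8 = 9.29 mm
Layer 950–380 hPa: Δp = 570 hPa = 57000 Pa, q̄ = 0.0039 kg/kg → 0.0039 × 57000 / 9.8 = 22.68 mm
Layer 380–200 hPa: Δp = 180 hPa = 18000 Pa, q̄ = 0.0013 kg/kg → 0.0013 × 18000 / 9.8 = 2.39 mm
PW = 9.29 + 22.68 + 2.39 = 34.36 ≈ 34.4 mm.
Rainfall = ε × PW = 0.36 × 34.4 = 12.4 mm.

PW ≈ 34.4 mm; rainfall ≈ 12.4 mm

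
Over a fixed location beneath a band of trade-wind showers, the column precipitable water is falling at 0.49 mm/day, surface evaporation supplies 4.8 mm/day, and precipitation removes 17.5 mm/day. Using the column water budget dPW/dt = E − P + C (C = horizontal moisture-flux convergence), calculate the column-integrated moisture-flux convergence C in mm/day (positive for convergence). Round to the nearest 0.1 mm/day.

dPW/dt = -0.49 mm/day.
C = dPW/dt − E + P = (-0.49) − 4.8 + 17.5 = 12.2 mm/day.

C ≈ 12.2 mm/day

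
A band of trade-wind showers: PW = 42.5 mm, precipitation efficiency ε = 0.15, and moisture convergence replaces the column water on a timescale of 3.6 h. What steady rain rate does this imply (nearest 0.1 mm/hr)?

Each overturning extracts ε × PW = 0.15 × 42.5 = 6.375 mm.
Rate = ε·PW / τ = 6.375 / 3.6 h = 1.8 mm/hr.

R ≈ 1.8 mm/hr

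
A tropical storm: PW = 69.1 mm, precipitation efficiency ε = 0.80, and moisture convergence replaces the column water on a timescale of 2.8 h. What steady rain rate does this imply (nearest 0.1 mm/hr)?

R ≈ 19.7 mm/hr

Each overturning extracts ε × PW = 0.80 × 69.1 = 55.28 mm.
Rate = ε·PW / τ = 55.28 / 2.8 h = 19.7 mm/hr.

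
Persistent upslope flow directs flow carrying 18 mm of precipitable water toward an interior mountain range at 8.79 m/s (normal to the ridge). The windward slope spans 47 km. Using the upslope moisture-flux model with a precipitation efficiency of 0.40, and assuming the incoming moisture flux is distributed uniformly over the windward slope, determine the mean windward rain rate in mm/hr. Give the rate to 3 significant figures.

Incoming column moisture flux per unit ridge length: F = V × PW = 8.79 × 18 = 158.22 mm·m/s.
Spread over the 47 km slope with efficiency ε = 0.40: R = ε·F/W = 0.40 × 158.22 / 47000 m = 1.347e-03 mm/s.
R = 1.347e-03 × 3600 = 4.85 mm/hr.

R ≈ 4.85 mm/hr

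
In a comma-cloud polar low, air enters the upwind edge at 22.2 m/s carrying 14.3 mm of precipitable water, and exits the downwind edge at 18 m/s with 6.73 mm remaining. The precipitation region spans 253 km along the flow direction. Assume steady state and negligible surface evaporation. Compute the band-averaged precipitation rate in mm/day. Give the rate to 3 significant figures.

R ≈ 67.0 mm/day

Column moisture flux per unit crosswind length is F = V × PW.
Inflow: F_in = 22.2 × 14.3 = 317.46 mm·m/s
Outflow: F_out = 18 × 6.73 = 121.14 mm·m/s
Steady-state rate R = (F_in − F_out)/L = (317.46 − 121.14) / 253000 m = 7.760e-04 mm/s.
R = 7.760e-04 × 3600 × 24 = 67.0 mm/day.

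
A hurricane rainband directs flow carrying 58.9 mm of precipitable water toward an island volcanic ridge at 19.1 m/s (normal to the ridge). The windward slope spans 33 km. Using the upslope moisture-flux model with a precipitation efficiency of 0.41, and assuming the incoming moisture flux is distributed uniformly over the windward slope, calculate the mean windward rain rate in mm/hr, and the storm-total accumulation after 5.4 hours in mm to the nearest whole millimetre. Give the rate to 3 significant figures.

R ≈ 50.3 mm/hr; total ≈ 272 mm

Incoming column moisture flux per unit ridge length: F = V × PW = 19.1 × 58.9 = 1124.99 mm·m/s.
Spread over the 33 km slope with efficiency ε = 0.41: R = ε·F/W = 0.41 × 1124.99 / 33000 m = 1.398e-02 mm/s.
R = 1.398e-02 × 3600 = 50.3 mm/hr.
Over 5.4 h: total = 50.3 × 5.4 = 271.62 ≈ 272 mm.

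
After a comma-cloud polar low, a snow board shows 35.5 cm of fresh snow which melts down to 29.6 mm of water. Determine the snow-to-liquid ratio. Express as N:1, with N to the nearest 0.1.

Ratio = snow depth / SWE = 355 mm / 29.6 mm = 12.0, i.e. 12.0:1.

ratio ≈ 12.0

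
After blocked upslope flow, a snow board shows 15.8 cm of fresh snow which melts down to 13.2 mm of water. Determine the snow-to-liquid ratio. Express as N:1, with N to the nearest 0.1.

Ratio = snow depth / SWE = 158 mm / 13.2 mm = 12.0, i.e. 12.0:1.

ratio ≈ 12.0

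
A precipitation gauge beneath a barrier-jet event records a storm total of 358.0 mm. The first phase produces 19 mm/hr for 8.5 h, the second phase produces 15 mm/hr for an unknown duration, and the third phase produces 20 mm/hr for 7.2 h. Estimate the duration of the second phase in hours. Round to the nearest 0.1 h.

duration ≈ 3.5 h

Known phases: 19 × 8.5 + 20 × 7.2 = 161.5 + 144 = 305.5 mm.
Remaining depth = 358.0 − 305.5 = 52.5 mm.
Duration = 52.5 / 15 = 3.5 h.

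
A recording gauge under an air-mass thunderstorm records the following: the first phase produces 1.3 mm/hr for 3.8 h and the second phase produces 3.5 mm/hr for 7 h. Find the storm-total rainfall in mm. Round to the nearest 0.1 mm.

Total = Σ Rᵢ Δtᵢ = 1.3 × 3.8 + 3.5 × 7
      = 4.94 + 24.5 = 29.4 mm.

total ≈ 29.4 mm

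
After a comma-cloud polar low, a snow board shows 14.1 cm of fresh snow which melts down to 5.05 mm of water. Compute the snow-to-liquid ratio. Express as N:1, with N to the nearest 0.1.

Ratio = snow depth / SWE = 141 mm / 5.05 mm = 27.9, i.e. 27.9:1.

ratio ≈ 27.9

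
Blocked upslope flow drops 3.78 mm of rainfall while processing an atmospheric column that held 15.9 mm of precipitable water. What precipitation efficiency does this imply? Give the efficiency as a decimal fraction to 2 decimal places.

ε = rainfall / PW = 3.78 / 15.9 = 0.24.

ε ≈ 0.24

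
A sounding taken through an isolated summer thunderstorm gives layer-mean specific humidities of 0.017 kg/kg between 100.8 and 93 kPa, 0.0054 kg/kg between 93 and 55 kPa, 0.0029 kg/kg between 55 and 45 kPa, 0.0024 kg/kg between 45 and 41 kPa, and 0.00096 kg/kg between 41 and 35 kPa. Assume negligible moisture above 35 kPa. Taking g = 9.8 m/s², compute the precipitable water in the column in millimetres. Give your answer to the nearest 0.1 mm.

Precipitable water is the column-integrated vapour mass per unit area: PW = (1/g) Σ q̄ Δp, with q in kg/kg and Δp in Pa (1 kg/m² of water = 1 mm).
Layer 100.8–93 kPa: Δp = 78 hPa = 7800 Pa, q̄ = 0.017 kg/kg → 0.017 × 7800 / 9.8 = 13.53 mm
Layer 93–55 kPa: Δp = 380 hPa = 38000 Pa, q̄ = 0.0054 kg/kg → 0.0054 × 38000 / 9.8 = 20.94 mm
Layer 55–45 kPa: Δp = 100 hPa = 10000 Pa, q̄ = 0.0029 kg/kg → 0.0029 × 10000 / 9.8 = 2.96 mm
Layer 45–41 kPa: Δp = 40 hPa = 4000 Pa, q̄ = 0.0024 kg/kg → 0.0024 × 4000 / 9.8 = 0.98 mm
Layer 41–35 kPa: Δp = 60 hPa = 6000 Pa, q̄ = 0.00096 kg/kg → 0.00096 × 6000 / 9.8 = 0.59 mm
PW = 13.53 + 20.94 + 2.96 + 0.98 + 0.59 = 39.00 ≈ 39.0 mm.

PW ≈ 39.0 mm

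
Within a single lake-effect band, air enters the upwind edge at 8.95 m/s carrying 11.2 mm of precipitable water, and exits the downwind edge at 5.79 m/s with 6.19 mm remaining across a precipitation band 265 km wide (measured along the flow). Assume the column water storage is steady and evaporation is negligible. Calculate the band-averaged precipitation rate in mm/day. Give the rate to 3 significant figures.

R ≈ 21.0 mm/day

Column moisture flux per unit crosswind length is F = V × PW.
Inflow: F_in = 8.95 × 11.2 = 100.24 mm·m/s
Outflow: F_out = 5.79 × 6.19 = 35.8401 mm·m/s
Steady-state rate R = (F_in − F_out)/L = (100.24 − 35.8401) / 265000 m = 2.430e-04 mm/s.
R = 2.430e-04 × 3600 × 24 = 21.0 mm/day.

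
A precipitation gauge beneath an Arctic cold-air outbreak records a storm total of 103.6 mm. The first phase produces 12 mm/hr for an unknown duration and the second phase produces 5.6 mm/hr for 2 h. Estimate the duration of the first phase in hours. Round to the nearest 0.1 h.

duration ≈ 7.7 h

Known phases: 5.6 × 2 = 11.2 mm.
Remaining depth = 103.6 − 11.2 = 92.4 mm.
Duration = 92.4 / 12 = 7.7 h.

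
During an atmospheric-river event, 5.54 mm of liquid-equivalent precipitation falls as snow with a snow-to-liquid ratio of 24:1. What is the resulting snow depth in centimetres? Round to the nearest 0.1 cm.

Snow depth = liquid × ratio = 5.54 mm × 24 = 132.96 mm = 13.3 cm.

snow depth ≈ 13.3 cm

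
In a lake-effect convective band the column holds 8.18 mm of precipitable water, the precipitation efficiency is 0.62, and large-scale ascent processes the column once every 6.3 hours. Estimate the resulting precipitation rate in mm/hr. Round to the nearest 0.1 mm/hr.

Each overturning extracts ε × PW = 0.62 × 8.18 = 5.0716 mm.
Rate = ε·PW / τ = 5.0716 / 6.3 h = 0.8 mm/hr.

R ≈ 0.8 mm/hr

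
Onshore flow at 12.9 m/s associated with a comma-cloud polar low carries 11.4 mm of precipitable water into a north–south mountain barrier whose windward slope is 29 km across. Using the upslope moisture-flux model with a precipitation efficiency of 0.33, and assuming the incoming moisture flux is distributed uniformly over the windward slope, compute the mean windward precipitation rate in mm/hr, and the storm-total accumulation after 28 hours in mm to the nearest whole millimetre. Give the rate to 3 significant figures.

R ≈ 6.02 mm/hr; total ≈ 169 mm

Incoming column moisture flux per unit ridge length: F = V × PW = 12.9 × 11.4 = 147.06 mm·m/s.
Spread over the 29 km slope with efficiency ε = 0.33: R = ε·F/W = 0.33 × 147.06 / 29000 m = 1.673e-03 mm/s.
R = 1.673e-03 × 3600 = 6.02 mm/hr.
Over 28 h: total = 6.02 × 28 = 168.56 ≈ 169 mm.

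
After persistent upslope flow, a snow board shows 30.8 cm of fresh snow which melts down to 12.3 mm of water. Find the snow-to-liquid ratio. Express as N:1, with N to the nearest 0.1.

ratio ≈ 25.0

Ratio = snow depth / SWE = 308 mm / 12.3 mm = 25.0, i.e. 25.0:1.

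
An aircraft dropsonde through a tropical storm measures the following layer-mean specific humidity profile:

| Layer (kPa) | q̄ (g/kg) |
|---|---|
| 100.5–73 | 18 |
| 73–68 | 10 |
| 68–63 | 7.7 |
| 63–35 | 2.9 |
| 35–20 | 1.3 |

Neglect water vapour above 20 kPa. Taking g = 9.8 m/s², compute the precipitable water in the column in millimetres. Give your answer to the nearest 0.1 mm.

Precipitable water is the column-integrated vapour mass per unit area: PW = (1/g) Σ q̄ Δp, with q in kg/kg and Δp in Pa (1 kg/m² of water = 1 mm).
Layer 100.5–73 kPa: Δp = 275 hPa = 27500 Pa, q̄ = 0.018 kg/kg → 0.018 × 27500 / 9.8 = 50.51 mm
Layer 73–68 kPa: Δp = 50 hPa = 5000 Pa, q̄ = 0.01 kg/kg → 0.01 × 5000 / 9.8 = 5.10 mm
Layer 68–63 kPa: Δp = 50 hPa = 5000 Pa, q̄ = 0.0077 kg/kg → 0.0077 × 5000 / 9.8 = 3.93 mm
Layer 63–35 kPa: Δp = 280 hPa = 28000 Pa, q̄ = 0.0029 kg/kg → 0.0029 × 28000 / 9.8 = 8.29 mm
Layer 35–20 kPa: Δp = 150 hPa = 15000 Pa, q̄ = 0.0013 kg/kg → 0.0013 × 15000 / 9.8 = 1.99 mm
PW = 50.51 + 5.10 + 3.93 + 8.29 + 1.99 = 69.82 ≈ 69.8 mm.

PW ≈ 69.8 mm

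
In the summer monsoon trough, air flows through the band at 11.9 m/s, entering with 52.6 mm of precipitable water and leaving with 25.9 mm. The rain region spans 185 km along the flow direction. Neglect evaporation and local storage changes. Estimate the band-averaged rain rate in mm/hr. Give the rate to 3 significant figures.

Column moisture flux per unit crosswind length is F = V × PW.
Inflow: F_in = 11.9 × 52.6 = 625.94 mm·m/s
Outflow: F_out = 11.9 × 25.9 = 308.21 mm·m/s
Steady-state rate R = (F_in − F_out)/L = (625.94 − 308.21) / 185000 m = 1.717e-03 mm/s.
R = 1.717e-03 × 3600 = 6.18 mm/hr.

R ≈ 6.18 mm/hr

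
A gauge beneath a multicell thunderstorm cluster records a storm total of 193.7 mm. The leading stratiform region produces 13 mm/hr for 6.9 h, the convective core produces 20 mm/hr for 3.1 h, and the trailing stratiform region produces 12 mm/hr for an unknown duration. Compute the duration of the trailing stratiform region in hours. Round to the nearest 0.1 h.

Known phases: 13 × 6.9 + 20 × 3.1 = 89.7 + 62 = 151.7 mm.
Remaining depth = 193.7 − 151.7 = 42 mm.
Duration = 42 / 12 = 3.5 h.

duration ≈ 3.5 h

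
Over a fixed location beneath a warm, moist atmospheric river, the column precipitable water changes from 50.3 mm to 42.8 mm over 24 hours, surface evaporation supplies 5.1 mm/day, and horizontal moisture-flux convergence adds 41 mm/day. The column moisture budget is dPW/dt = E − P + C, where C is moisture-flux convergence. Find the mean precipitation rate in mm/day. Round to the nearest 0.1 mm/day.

dPW/dt = (42.8 − 50.3) mm / (24/24 day) = -7.500 mm/day.
P = E + C − dPW/dt = 5.1 + (41) − (-7.500) = 53.6 mm/day.

P ≈ 53.6 mm/day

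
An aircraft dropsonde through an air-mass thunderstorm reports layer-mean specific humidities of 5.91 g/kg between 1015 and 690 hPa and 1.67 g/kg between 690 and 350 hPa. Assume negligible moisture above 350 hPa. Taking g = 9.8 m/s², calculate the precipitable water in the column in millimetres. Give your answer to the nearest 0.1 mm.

Precipitable water is the column-integrated vapour mass per unit area: PW = (1/g) Σ q̄ Δp, with q in kg/kg and Δp in Pa (1 kg/m² of water = 1 mm).
Layer 1015–690 hPa: Δp = 325 hPa = 32500 Pa, q̄ = 0.00591 kg/kg → 0.00591 × 32500 / 9.8 = 19.60 mm
Layer 690–350 hPa: Δp = 340 hPa = 34000 Pa, q̄ = 0.00167 kg/kg → 0.00167 × 34000 / 9.8 = 5.79 mm
PW = 19.60 + 5.79 = 25.39 ≈ 25.4 mm.

PW ≈ 25.4 mm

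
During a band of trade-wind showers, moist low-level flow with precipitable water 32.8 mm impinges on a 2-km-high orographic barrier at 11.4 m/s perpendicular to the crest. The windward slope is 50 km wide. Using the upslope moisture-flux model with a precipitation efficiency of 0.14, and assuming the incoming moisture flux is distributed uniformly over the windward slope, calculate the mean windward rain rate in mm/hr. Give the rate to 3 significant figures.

R ≈ 3.77 mm/hr

Incoming column moisture flux per unit ridge length: F = V × PW = 11.4 × 32.8 = 373.92 mm·m/s.
Spread over the 50 km slope with efficiency ε = 0.14: R = ε·F/W = 0.14 × 373.92 / 50000 m = 1.047e-03 mm/s.
R = 1.047e-03 × 3600 = 3.77 mm/hr.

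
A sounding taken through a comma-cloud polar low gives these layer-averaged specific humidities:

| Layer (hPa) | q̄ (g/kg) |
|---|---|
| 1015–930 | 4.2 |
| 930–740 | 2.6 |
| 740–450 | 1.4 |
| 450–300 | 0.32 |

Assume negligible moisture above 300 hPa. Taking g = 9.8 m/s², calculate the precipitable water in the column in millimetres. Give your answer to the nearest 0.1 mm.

PW ≈ 13.3 mm

Precipitable water is the column-integrated vapour mass per unit area: PW = (1/g) Σ q̄ Δp, with q in kg/kg and Δp in Pa (1 kg/m² of water = 1 mm).
Layer 1015–930 hPa: Δp = 85 hPa = 8500 Pa, q̄ = 0.0042 kg/kg → 0.0042 × 8500 / 9.8 = 3.64 mm
Layer 930–740 hPa: Δp = 190 hPa = 19000 Pa, q̄ = 0.0026 kg/kg → 0.0026 × 19000 / 9.8 = 5.04 mm
Layer 740–450 hPa: Δp = 290 hPa = 29000 Pa, q̄ = 0.0014 kg/kg → 0.0014 × 29000 / 9.8 = 4.14 mm
Layer 450–300 hPa: Δp = 150 hPa = 15000 Pa, q̄ = 0.00032 kg/kg → 0.00032 × 15000 / 9.8 = 0.49 mm
PW = 3.64 + 5.04 + 4.14 + 0.49 = 13.31 ≈ 13.3 mm.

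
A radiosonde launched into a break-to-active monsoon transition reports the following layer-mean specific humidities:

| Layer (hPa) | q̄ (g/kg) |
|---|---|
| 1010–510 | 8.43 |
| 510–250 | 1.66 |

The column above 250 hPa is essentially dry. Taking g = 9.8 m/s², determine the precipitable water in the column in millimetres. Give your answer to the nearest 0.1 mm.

PW ≈ 47.4 mm

Precipitable water is the column-integrated vapour mass per unit area: PW = (1/g) Σ q̄ Δp, with q in kg/kg and Δp in Pa (1 kg/m² of water = 1 mm).
Layer 1010–510 hPa: Δp = 500 hPa = 50000 Pa, q̄ = 0.00843 kg/kg → 0.00843 × 50000 / 9.8 = 43.01 mm
Layer 510–250 hPa: Δp = 260 hPa = 26000 Pa, q̄ = 0.00166 kg/kg → 0.00166 × 26000 / 9.8 = 4.40 mm
PW = 43.01 + 4.40 = 47.41 ≈ 47.4 mm.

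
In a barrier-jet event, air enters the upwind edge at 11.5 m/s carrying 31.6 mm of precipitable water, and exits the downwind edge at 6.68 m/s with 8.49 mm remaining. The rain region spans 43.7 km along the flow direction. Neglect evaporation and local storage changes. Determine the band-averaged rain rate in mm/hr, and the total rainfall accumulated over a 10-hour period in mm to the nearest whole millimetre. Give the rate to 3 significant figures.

Column moisture flux per unit crosswind length is F = V × PW.
Inflow: F_in = 11.5 × 31.6 = 363.4 mm·m/s
Outflow: F_out = 6.68 × 8.49 = 56.7132 mm·m/s
Steady-state rate R = (F_in − F_out)/L = (363.4 − 56.7132) / 43700 m = 7.018e-03 mm/s.
R = 7.018e-03 × 3600 = 25.3 mm/hr.
Over 10 h: total = 25.3 × 10 = 253 mm.

R ≈ 25.3 mm/hr; total ≈ 253 mm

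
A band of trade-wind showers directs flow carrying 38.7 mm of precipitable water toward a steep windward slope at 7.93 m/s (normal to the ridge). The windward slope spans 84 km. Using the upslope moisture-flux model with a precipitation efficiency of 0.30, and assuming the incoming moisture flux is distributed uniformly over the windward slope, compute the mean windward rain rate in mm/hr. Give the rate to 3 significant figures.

Incoming column moisture flux per unit ridge length: F = V × PW = 7.93 × 38.7 = 306.891 mm·m/s.
Spread over the 84 km slope with efficiency ε = 0.30: R = ε·F/W = 0.30 × 306.891 / 84000 m = 1.096e-03 mm/s.
R = 1.096e-03 × 3600 = 3.95 mm/hr.

R ≈ 3.95 mm/hr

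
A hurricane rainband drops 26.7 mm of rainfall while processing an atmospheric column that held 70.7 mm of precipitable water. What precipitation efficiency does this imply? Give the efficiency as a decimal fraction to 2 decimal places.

ε ≈ 0.38

ε = rainfall / PW = 26.7 / 70.7 = 0.38.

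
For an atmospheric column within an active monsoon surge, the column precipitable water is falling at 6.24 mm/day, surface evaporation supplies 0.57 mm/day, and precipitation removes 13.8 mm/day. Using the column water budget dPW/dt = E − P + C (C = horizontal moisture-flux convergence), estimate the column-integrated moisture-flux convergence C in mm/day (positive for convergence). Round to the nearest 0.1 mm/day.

dPW/dt = -6.24 mm/day.
C = dPW/dt − E + P = (-6.24) − 0.57 + 13.8 = 7.0 mm/day.

C ≈ 7.0 mm/day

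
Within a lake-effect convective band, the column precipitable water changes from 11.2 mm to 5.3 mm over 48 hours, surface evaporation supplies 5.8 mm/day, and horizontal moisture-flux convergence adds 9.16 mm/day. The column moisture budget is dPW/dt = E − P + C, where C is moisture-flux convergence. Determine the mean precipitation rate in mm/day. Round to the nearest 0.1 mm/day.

dPW/dt = (5.3 − 11.2) mm / (48/24 day) = -2.950 mm/day.
P = E + C − dPW/dt = 5.8 + (9.16) − (-2.950) = 17.9 mm/day.

P ≈ 17.9 mm/day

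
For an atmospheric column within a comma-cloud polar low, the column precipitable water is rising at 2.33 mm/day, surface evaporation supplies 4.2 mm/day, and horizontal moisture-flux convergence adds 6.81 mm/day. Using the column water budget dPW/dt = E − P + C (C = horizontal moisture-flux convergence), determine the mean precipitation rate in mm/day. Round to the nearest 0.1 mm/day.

dPW/dt = +2.33 mm/day.
P = E + C − dPW/dt = 4.2 + (6.81) − (+2.33) = 8.7 mm/day.

P ≈ 8.7 mm/day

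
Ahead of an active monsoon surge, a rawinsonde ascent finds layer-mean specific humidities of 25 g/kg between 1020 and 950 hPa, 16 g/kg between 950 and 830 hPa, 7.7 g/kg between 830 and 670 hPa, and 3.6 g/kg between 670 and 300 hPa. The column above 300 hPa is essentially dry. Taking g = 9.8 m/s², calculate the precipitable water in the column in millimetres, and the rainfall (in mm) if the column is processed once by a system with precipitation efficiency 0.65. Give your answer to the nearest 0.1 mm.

Precipitable water is the column-integrated vapour mass per unit area: PW = (1/g) Σ q̄ Δp, with q in kg/kg and Δp in Pa (1 kg/m² of water = 1 mm).
Layer 1020–950 hPa: Δp = 70 hPa = 7000 Pa, q̄ = 0.025 kg/kg → 0.025 × 7000 / 9.8 = 17.86 mm
Layer 950–830 hPa: Δp = 120 hPa = 12000 Pa, q̄ = 0.016 kg/kg → 0.016 × 12000 / 9.8 = 19.59 mm
Layer 830–670 hPa: Δp = 160 hPa = 16000 Pa, q̄ = 0.0077 kg/kg → 0.0077 × 16000 / 9.8 = 12.57 mm
Layer 670–300 hPa: Δp = 370 hPa = 37000 Pa, q̄ = 0.0036 kg/kg → 0.0036 × 37000 / 9.8 = 13.59 mm
PW = 17.86 + 19.59 + 12.57 + 13.59 = 63.61 ≈ 63.6 mm.
Rainfall = ε × PW = 0.65 × 63.6 = 41.3 mm.

PW ≈ 63.6 mm; rainfall ≈ 41.3 mm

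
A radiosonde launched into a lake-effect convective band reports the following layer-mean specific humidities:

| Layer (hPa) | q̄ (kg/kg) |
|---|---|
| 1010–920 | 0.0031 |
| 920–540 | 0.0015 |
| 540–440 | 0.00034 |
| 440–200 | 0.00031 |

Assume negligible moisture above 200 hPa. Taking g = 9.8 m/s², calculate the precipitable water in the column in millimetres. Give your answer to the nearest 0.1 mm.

Precipitable water is the column-integrated vapour mass per unit area: PW = (1/g) Σ q̄ Δp, with q in kg/kg and Δp in Pa (1 kg/m² of water = 1 mm).
Layer 1010–920 hPa: Δp = 90 hPa = 9000 Pa, q̄ = 0.0031 kg/kg → 0.0031 × 9000 / 9.8 = 2.85 mm
Layer 920–540 hPa: Δp = 380 hPa = 38000 Pa, q̄ = 0.0015 kg/kg → 0.0015 × 38000 / 9.8 = 5.82 mm
Layer 540–440 hPa: Δp = 100 hPa = 10000 Pa, q̄ = 0.00034 kg/kg → 0.00034 × 10000 / 9.8 = 0.35 mm
Layer 440–200 hPa: Δp = 240 hPa = 24000 Pa, q̄ = 0.00031 kg/kg → 0.00031 × 24000 / 9.8 = 0.76 mm
PW = 2.85 + 5.82 + 0.35 + 0.76 = 9.78 ≈ 9.8 mm.

PW ≈ 9.8 mm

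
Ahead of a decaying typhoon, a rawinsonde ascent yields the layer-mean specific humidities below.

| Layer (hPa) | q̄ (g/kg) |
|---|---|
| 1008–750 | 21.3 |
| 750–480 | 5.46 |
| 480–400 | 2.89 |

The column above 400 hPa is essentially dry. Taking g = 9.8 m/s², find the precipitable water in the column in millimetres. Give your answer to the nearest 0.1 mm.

Precipitable water is the column-integrated vapour mass per unit area: PW = (1/g) Σ q̄ Δp, with q in kg/kg and Δp in Pa (1 kg/m² of water = 1 mm).
Layer 1008–750 hPa: Δp = 258 hPa = 25800 Pa, q̄ = 0.0213 kg/kg → 0.0213 × 25800 / 9.8 = 56.08 mm
Layer 750–480 hPa: Δp = 270 hPa = 27000 Pa, q̄ = 0.00546 kg/kg → 0.00546 × 27000 / 9.8 = 15.04 mm
Layer 480–400 hPa: Δp = 80 hPa = 8000 Pa, q̄ = 0.00289 kg/kg → 0.00289 × 8000 / 9.8 = 2.36 mm
PW = 56.08 + 15.04 + 2.36 = 73.48 ≈ 73.5 mm.

PW ≈ 73.5 mm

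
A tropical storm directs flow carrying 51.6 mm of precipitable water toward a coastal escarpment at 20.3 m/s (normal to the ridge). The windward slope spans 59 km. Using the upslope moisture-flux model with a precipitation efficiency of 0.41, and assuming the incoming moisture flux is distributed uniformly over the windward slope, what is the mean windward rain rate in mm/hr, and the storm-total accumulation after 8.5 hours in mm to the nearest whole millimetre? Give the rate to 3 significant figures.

Incoming column moisture flux per unit ridge length: F = V × PW = 20.3 × 51.6 = 1047.48 mm·m/s.
Spread over the 59 km slope with efficiency ε = 0.41: R = ε·F/W = 0.41 × 1047.48 / 59000 m = 7.279e-03 mm/s.
R = 7.279e-03 × 3600 = 26.2 mm/hr.
Over 8.5 h: total = 26.2 × 8.5 = 222.7 ≈ 223 mm.

R ≈ 26.2 mm/hr; total ≈ 223 mm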